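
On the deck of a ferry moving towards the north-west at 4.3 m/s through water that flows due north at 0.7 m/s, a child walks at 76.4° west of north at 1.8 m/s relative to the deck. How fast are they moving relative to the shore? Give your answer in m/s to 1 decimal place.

6.3 m/s

In east/north components (m/s): child relative to ferry = (-1.750, 0.423); ferry relative to water = (-3.041, 3.041); water relative to ground = (0.000, 0.700).
Sum = (-4.790, 4.164) m/s.
Speed = |(-4.790, 4.164)| = 6.347 m/s.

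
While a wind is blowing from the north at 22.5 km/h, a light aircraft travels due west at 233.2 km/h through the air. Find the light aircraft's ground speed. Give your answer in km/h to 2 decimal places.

Taking east as x and north as y: velocity relative to the air = (-233.200, 0.000) km/h; the air relative to ground = (0.000, -22.500) km/h.
Velocity relative to ground = (-233.200, 0.000) + (0.000, -22.500) = (-233.200, -22.500) km/h.
Speed = |(-233.200, -22.500)| = 234.283 km/h.

234.28 km/h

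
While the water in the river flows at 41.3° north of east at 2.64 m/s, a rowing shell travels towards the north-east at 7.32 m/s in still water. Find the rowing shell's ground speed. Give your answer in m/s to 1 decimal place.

Taking east as x and north as y: velocity relative to the water = (5.176, 5.176) m/s; the water relative to ground = (1.983, 1.742) m/s.
Velocity relative to ground = (5.176, 5.176) + (1.983, 1.742) = (7.159, 6.918) m/s.
Speed = |(7.159, 6.918)| = 9.956 m/s.

10.0 m/s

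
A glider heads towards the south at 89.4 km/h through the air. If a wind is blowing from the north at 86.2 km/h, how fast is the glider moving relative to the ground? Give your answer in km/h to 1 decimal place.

Taking east as x and north as y: velocity relative to the air = (0.000, -89.400) km/h; the air relative to ground = (0.000, -86.200) km/h.
Velocity relative to ground = (0.000, -89.400) + (0.000, -86.200) = (0.000, -175.600) km/h.
Speed = |(0.000, -175.600)| = 175.600 km/h.

175.6 km/h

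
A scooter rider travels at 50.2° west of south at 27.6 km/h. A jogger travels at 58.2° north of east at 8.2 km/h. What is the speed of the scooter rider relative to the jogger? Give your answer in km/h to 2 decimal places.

Taking east as x and north as y: scooter rider velocity = (-21.205, -17.667) km/h; jogger velocity = (4.321, 6.969) km/h.
Velocity of scooter rider relative to jogger = (-21.205, -17.667) − (4.321, 6.969) = (-25.526, -24.636) km/h.
Magnitude = |(-25.526, -24.636)| = 35.475 km/h.

35.48 km/h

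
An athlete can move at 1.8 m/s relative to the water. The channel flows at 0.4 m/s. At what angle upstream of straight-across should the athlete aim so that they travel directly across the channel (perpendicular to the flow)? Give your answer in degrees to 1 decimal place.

12.8°

To cancel the current, the upstream component of the athlete's velocity must equal the flow: 1.8 sin θ = 0.4.
sin θ = 0.4 / 1.8 = 0.2222.
θ = arcsin(0.2222) = 12.840°.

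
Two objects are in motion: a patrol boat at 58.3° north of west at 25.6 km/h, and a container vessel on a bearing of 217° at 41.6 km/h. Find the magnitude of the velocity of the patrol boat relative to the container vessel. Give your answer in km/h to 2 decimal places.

Taking east as x and north as y: patrol boat velocity = (-13.452, 21.781) km/h; container vessel velocity = (-25.036, -33.223) km/h.
Velocity of patrol boat relative to container vessel = (-13.452, 21.781) − (-25.036, -33.223) = (11.583, 55.004) km/h.
Magnitude = |(11.583, 55.004)| = 56.210 km/h.

56.21 km/h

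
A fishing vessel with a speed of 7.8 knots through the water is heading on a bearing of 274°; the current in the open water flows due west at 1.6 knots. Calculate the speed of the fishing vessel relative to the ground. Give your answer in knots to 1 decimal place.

9.4 knots

Taking east as x and north as y: velocity relative to the water = (-7.781, 0.544) knots; the water relative to ground = (-1.600, 0.000) knots.
Velocity relative to ground = (-7.781, 0.544) + (-1.600, 0.000) = (-9.381, 0.544) knots.
Speed = |(-9.381, 0.544)| = 9.397 knots.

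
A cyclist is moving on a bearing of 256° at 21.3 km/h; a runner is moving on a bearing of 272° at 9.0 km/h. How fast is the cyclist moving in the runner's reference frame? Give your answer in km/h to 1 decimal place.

Taking east as x and north as y: cyclist velocity = (-20.667, -5.153) km/h; runner velocity = (-8.995, 0.314) km/h.
Velocity of cyclist relative to runner = (-20.667, -5.153) − (-8.995, 0.314) = (-11.673, -5.467) km/h.
Magnitude = |(-11.673, -5.467)| = 12.890 km/h.

12.9 km/h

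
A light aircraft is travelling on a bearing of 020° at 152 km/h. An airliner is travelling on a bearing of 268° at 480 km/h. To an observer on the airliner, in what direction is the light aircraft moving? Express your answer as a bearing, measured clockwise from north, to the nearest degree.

Taking east as x and north as y: light aircraft velocity = (51.987, 142.833) km/h; airliner velocity = (-479.708, -16.752) km/h.
Velocity of light aircraft relative to airliner = (51.987, 142.833) − (-479.708, -16.752) = (531.695, 159.585) km/h.
Bearing = atan2(531.69, 159.59) = 73.29° clockwise from north.

073°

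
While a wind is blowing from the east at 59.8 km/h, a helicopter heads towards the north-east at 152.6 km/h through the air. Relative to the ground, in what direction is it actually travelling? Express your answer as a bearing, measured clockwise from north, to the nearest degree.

Taking east as x and north as y: velocity relative to the air = (107.904, 107.904) km/h; the air relative to ground = (-59.800, 0.000) km/h.
Velocity relative to ground = (107.904, 107.904) + (-59.800, 0.000) = (48.104, 107.904) km/h.
Bearing = atan2(48.10, 107.90) = 24.03° clockwise from north.

024°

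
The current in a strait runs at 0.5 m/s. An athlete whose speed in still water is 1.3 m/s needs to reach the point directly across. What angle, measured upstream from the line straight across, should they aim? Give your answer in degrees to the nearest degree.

To cancel the current, the upstream component of the athlete's velocity must equal the flow: 1.3 sin θ = 0.5.
sin θ = 0.5 / 1.3 = 0.3846.
θ = arcsin(0.3846) = 22.620°.

23°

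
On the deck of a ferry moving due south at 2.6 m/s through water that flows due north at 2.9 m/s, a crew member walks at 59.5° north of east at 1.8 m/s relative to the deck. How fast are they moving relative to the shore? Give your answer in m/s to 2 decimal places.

In east/north components (m/s): crew member relative to ferry = (0.914, 1.551); ferry relative to water = (0.000, -2.600); water relative to ground = (0.000, 2.900).
Sum = (0.914, 1.851) m/s.
Speed = |(0.914, 1.851)| = 2.064 m/s.

2.06 m/s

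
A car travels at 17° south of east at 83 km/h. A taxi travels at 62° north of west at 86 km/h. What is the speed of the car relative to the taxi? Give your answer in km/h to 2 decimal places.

156.14 km/h

Taking east as x and north as y: car velocity = (79.373, -24.267) km/h; taxi velocity = (-40.375, 75.933) km/h.
Velocity of car relative to taxi = (79.373, -24.267) − (-40.375, 75.933) = (119.748, -100.200) km/h.
Magnitude = |(119.748, -100.200)| = 156.140 km/h.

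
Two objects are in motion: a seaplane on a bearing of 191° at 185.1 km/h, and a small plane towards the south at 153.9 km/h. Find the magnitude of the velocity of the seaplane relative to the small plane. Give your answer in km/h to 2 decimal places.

44.95 km/h

Taking east as x and north as y: seaplane velocity = (-35.319, -181.699) km/h; small plane velocity = (0.000, -153.900) km/h.
Velocity of seaplane relative to small plane = (-35.319, -181.699) − (0.000, -153.900) = (-35.319, -27.799) km/h.
Magnitude = |(-35.319, -27.799)| = 44.947 km/h.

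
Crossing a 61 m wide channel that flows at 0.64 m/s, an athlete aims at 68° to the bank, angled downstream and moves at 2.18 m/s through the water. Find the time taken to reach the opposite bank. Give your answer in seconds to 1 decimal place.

30.2 s

The component of the athlete's velocity perpendicular to the bank is 2.18 × sin 68° = 2.021 m/s.
The current is parallel to the bank, so it does not affect the crossing time.
Time = 61 / 2.021 = 30.179 s.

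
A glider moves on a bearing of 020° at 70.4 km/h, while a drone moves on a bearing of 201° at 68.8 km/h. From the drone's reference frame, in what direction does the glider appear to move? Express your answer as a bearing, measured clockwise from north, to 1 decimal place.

Taking east as x and north as y: glider velocity = (24.078, 66.154) km/h; drone velocity = (-24.656, -64.230) km/h.
Velocity of glider relative to drone = (24.078, 66.154) − (-24.656, -64.230) = (48.734, 130.385) km/h.
Bearing = atan2(48.73, 130.38) = 20.49° clockwise from north.

020.5°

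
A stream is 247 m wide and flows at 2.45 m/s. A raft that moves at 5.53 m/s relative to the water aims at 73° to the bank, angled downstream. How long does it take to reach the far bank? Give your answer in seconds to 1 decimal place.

The component of the raft's velocity perpendicular to the bank is 5.53 × sin 73° = 5.288 m/s.
The flow acts along the bank and has no component across it.
Time = 247 / 5.288 = 46.706 s.

46.7 s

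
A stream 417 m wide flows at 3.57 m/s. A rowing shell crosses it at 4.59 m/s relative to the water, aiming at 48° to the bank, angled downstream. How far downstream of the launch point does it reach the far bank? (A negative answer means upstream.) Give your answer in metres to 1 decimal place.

811.9 m

Perpendicular speed = 3.411 m/s; crossing time = 417 / 3.411 = 122.250 s.
Net downstream speed = 6.641 m/s.
Drift = 6.641 × 122.250 = 811.902 m (downstream).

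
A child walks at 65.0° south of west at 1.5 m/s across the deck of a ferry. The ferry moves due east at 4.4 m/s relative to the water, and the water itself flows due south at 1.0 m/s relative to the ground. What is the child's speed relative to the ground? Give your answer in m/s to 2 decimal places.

4.44 m/s

In east/north components (m/s): child relative to ferry = (-0.634, -1.359); ferry relative to water = (4.400, 0.000); water relative to ground = (0.000, -1.000).
Sum = (3.766, -2.359) m/s.
Speed = |(3.766, -2.359)| = 4.444 m/s.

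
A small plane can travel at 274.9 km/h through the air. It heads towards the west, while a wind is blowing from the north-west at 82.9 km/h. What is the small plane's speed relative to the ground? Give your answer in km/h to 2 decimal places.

224.08 km/h

Taking east as x and north as y: velocity relative to the air = (-274.900, 0.000) km/h; the air relative to ground = (58.619, -58.619) km/h.
Velocity relative to ground = (-274.900, 0.000) + (58.619, -58.619) = (-216.281, -58.619) km/h.
Speed = |(-216.281, -58.619)| = 224.084 km/h.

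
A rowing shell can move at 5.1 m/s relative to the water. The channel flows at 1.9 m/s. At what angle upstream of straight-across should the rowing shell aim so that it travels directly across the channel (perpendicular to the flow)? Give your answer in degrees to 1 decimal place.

21.9°

To cancel the current, the upstream component of the rowing shell's velocity must equal the flow: 5.1 sin θ = 1.9.
sin θ = 1.9 / 5.1 = 0.3725.
θ = arcsin(0.3725) = 21.873°.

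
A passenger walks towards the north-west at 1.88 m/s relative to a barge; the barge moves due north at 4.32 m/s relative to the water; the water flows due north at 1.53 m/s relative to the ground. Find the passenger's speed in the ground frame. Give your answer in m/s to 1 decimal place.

7.3 m/s

In east/north components (m/s): passenger relative to barge = (-1.329, 1.329); barge relative to water = (0.000, 4.320); water relative to ground = (0.000, 1.530).
Sum = (-1.329, 7.179) m/s.
Speed = |(-1.329, 7.179)| = 7.301 m/s.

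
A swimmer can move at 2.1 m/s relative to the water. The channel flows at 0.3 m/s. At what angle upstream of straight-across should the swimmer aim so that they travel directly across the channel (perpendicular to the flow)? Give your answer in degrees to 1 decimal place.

To cancel the current, the upstream component of the swimmer's velocity must equal the flow: 2.1 sin θ = 0.3.
sin θ = 0.3 / 2.1 = 0.1429.
θ = arcsin(0.1429) = 8.213°.

8.2°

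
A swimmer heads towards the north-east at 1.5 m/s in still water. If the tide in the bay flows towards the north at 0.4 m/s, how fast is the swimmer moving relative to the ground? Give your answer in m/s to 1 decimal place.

Taking east as x and north as y: velocity relative to the water = (1.061, 1.061) m/s; the water relative to ground = (0.000, 0.400) m/s.
Velocity relative to ground = (1.061, 1.061) + (0.000, 0.400) = (1.061, 1.461) m/s.
Speed = |(1.061, 1.461)| = 1.805 m/s.

1.8 m/s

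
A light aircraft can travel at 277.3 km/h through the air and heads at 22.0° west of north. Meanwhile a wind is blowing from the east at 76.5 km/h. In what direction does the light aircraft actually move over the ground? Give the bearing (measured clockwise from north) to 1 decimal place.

Taking east as x and north as y: velocity relative to the air = (-103.878, 257.108) km/h; the air relative to ground = (-76.500, 0.000) km/h.
Velocity relative to ground = (-103.878, 257.108) + (-76.500, 0.000) = (-180.378, 257.108) km/h.
Bearing = atan2(-180.38, 257.11) = 324.95° clockwise from north.

324.9°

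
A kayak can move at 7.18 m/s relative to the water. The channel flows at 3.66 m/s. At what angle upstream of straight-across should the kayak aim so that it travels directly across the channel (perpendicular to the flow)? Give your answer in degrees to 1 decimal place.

To cancel the current, the upstream component of the kayak's velocity must equal the flow: 7.18 sin θ = 3.66.
sin θ = 3.66 / 7.18 = 0.5097.
θ = arcsin(0.5097) = 30.647°.

30.6°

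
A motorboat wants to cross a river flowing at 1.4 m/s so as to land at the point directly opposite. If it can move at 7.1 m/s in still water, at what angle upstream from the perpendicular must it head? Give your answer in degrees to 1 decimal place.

To cancel the current, the upstream component of the motorboat's velocity must equal the flow: 7.1 sin θ = 1.4.
sin θ = 1.4 / 7.1 = 0.1972.
θ = arcsin(0.1972) = 11.372°.

11.4°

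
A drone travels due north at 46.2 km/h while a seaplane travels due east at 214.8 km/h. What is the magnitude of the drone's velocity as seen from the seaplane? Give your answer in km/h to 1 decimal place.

Taking east as x and north as y: drone velocity = (0.000, 46.200) km/h; seaplane velocity = (214.800, 0.000) km/h.
Velocity of drone relative to seaplane = (0.000, 46.200) − (214.800, 0.000) = (-214.800, 46.200) km/h.
Magnitude = |(-214.800, 46.200)| = 219.712 km/h.

219.7 km/h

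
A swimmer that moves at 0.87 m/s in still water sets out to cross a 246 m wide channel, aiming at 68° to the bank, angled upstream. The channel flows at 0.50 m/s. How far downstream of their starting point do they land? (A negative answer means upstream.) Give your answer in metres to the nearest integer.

53 m

Perpendicular speed = 0.807 m/s; crossing time = 246 / 0.807 = 304.965 s.
Net downstream speed = 0.174 m/s.
Drift = 0.174 × 304.965 = 53.092 m (downstream).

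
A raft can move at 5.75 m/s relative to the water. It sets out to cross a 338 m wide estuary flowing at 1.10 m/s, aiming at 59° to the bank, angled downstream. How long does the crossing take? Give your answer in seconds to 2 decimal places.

68.58 s

The component of the raft's velocity perpendicular to the bank is 5.75 × sin 59° = 4.929 m/s.
The flow acts along the bank and has no component across it.
Time = 338 / 4.929 = 68.578 s.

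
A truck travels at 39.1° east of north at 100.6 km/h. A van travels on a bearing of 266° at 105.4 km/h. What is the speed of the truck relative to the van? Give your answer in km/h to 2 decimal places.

189.00 km/h

Taking east as x and north as y: truck velocity = (63.446, 78.070) km/h; van velocity = (-105.143, -7.352) km/h.
Velocity of truck relative to van = (63.446, 78.070) − (-105.143, -7.352) = (168.589, 85.423) km/h.
Magnitude = |(168.589, 85.423)| = 188.996 km/h.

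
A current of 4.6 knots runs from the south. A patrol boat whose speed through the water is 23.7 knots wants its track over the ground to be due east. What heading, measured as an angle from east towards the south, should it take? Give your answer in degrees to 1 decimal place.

11.2°

The current pushes perpendicular to the desired track; the heading must have a component into the current equal to 4.6 knots: 23.7 sin θ = 4.6.
sin θ = 0.1941, so θ = 11.192°.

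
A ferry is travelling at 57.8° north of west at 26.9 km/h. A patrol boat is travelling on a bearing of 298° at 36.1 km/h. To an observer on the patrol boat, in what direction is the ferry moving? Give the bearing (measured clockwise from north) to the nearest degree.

072°

Taking east as x and north as y: ferry velocity = (-14.334, 22.763) km/h; patrol boat velocity = (-31.874, 16.948) km/h.
Velocity of ferry relative to patrol boat = (-14.334, 22.763) − (-31.874, 16.948) = (17.540, 5.815) km/h.
Bearing = atan2(17.54, 5.81) = 71.66° clockwise from north.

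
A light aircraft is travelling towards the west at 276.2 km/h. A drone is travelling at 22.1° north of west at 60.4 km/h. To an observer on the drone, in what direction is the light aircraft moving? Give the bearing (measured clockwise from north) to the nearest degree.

Taking east as x and north as y: light aircraft velocity = (-276.200, 0.000) km/h; drone velocity = (-55.962, 22.724) km/h.
Velocity of light aircraft relative to drone = (-276.200, 0.000) − (-55.962, 22.724) = (-220.238, -22.724) km/h.
Bearing = atan2(-220.24, -22.72) = 264.11° clockwise from north.

264°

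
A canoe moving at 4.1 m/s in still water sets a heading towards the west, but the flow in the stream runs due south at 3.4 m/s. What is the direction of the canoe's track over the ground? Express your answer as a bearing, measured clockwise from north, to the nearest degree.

Taking east as x and north as y: velocity relative to the water = (-4.100, 0.000) m/s; the water relative to ground = (0.000, -3.400) m/s.
Velocity relative to ground = (-4.100, 0.000) + (0.000, -3.400) = (-4.100, -3.400) m/s.
Bearing = atan2(-4.10, -3.40) = 230.33° clockwise from north.

230°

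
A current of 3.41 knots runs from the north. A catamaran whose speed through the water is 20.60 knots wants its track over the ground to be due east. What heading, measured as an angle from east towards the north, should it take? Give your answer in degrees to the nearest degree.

The current pushes perpendicular to the desired track; the heading must have a component into the current equal to 3.41 knots: 20.60 sin θ = 3.41.
sin θ = 0.1655, so θ = 9.528°.

10°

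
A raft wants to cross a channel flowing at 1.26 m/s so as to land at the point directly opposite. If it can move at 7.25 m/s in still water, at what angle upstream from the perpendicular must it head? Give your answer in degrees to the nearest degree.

To cancel the current, the upstream component of the raft's velocity must equal the flow: 7.25 sin θ = 1.26.
sin θ = 1.26 / 7.25 = 0.1738.
θ = arcsin(0.1738) = 10.008°.

10°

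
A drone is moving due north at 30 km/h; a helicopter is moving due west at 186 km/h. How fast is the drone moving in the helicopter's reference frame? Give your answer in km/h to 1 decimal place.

Taking east as x and north as y: drone velocity = (0.000, 30.000) km/h; helicopter velocity = (-186.000, 0.000) km/h.
Velocity of drone relative to helicopter = (0.000, 30.000) − (-186.000, 0.000) = (186.000, 30.000) km/h.
Magnitude = |(186.000, 30.000)| = 188.404 km/h.

188.4 km/h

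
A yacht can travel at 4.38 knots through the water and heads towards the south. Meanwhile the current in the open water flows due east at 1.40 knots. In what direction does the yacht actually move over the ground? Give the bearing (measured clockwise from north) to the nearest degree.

162°

Taking east as x and north as y: velocity relative to the water = (0.000, -4.380) knots; the water relative to ground = (1.400, 0.000) knots.
Velocity relative to ground = (0.000, -4.380) + (1.400, 0.000) = (1.400, -4.380) knots.
Bearing = atan2(1.40, -4.38) = 162.27° clockwise from north.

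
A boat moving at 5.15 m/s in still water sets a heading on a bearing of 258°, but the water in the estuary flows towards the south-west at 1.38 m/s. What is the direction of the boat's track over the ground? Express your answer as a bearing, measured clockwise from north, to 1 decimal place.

Taking east as x and north as y: velocity relative to the water = (-5.037, -1.071) m/s; the water relative to ground = (-0.976, -0.976) m/s.
Velocity relative to ground = (-5.037, -1.071) + (-0.976, -0.976) = (-6.013, -2.047) m/s.
Bearing = atan2(-6.01, -2.05) = 251.20° clockwise from north.

251.2°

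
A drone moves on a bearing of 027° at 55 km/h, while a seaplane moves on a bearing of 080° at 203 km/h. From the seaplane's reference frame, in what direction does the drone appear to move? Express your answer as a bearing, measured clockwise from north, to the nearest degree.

Taking east as x and north as y: drone velocity = (24.969, 49.005) km/h; seaplane velocity = (199.916, 35.251) km/h.
Velocity of drone relative to seaplane = (24.969, 49.005) − (199.916, 35.251) = (-174.946, 13.755) km/h.
Bearing = atan2(-174.95, 13.75) = 274.50° clockwise from north.

274°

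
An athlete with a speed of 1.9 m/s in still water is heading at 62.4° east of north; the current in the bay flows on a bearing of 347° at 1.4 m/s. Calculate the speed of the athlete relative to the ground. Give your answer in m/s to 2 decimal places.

2.63 m/s

Taking east as x and north as y: velocity relative to the water = (1.684, 0.880) m/s; the water relative to ground = (-0.315, 1.364) m/s.
Velocity relative to ground = (1.684, 0.880) + (-0.315, 1.364) = (1.369, 2.244) m/s.
Speed = |(1.369, 2.244)| = 2.629 m/s.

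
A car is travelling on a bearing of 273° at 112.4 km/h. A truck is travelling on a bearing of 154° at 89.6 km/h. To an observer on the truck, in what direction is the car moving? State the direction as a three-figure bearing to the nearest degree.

300°

Taking east as x and north as y: car velocity = (-112.246, 5.883) km/h; truck velocity = (39.278, -80.532) km/h.
Velocity of car relative to truck = (-112.246, 5.883) − (39.278, -80.532) = (-151.524, 86.415) km/h.
Bearing = atan2(-151.52, 86.41) = 299.70° clockwise from north.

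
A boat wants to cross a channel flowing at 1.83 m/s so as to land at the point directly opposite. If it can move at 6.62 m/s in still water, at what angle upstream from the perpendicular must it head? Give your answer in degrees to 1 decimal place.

16.0°

To cancel the current, the upstream component of the boat's velocity must equal the flow: 6.62 sin θ = 1.83.
sin θ = 1.83 / 6.62 = 0.2764.
θ = arcsin(0.2764) = 16.048°.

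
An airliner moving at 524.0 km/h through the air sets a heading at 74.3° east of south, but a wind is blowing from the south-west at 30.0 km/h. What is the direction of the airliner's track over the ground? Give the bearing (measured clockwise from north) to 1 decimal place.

Taking east as x and north as y: velocity relative to the air = (504.450, -141.795) km/h; the air relative to ground = (21.213, 21.213) km/h.
Velocity relative to ground = (504.450, -141.795) + (21.213, 21.213) = (525.664, -120.581) km/h.
Bearing = atan2(525.66, -120.58) = 102.92° clockwise from north.

102.9°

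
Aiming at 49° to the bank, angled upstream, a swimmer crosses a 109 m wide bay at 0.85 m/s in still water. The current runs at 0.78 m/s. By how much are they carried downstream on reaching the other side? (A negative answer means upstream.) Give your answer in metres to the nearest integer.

Perpendicular speed = 0.642 m/s; crossing time = 109 / 0.642 = 169.913 s.
Net downstream speed = 0.222 m/s.
Drift = 0.222 × 169.913 = 37.780 m (downstream).

38 m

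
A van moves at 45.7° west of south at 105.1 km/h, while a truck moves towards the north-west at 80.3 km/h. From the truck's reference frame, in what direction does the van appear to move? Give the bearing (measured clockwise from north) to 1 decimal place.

Taking east as x and north as y: van velocity = (-75.219, -73.403) km/h; truck velocity = (-56.781, 56.781) km/h.
Velocity of van relative to truck = (-75.219, -73.403) − (-56.781, 56.781) = (-18.439, -130.184) km/h.
Bearing = atan2(-18.44, -130.18) = 188.06° clockwise from north.

188.1°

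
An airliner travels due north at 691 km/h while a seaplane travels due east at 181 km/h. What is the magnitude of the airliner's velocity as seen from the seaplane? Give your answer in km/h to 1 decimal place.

Taking east as x and north as y: airliner velocity = (0.000, 691.000) km/h; seaplane velocity = (181.000, 0.000) km/h.
Velocity of airliner relative to seaplane = (0.000, 691.000) − (181.000, 0.000) = (-181.000, 691.000) km/h.
Magnitude = |(-181.000, 691.000)| = 714.312 km/h.

714.3 km/h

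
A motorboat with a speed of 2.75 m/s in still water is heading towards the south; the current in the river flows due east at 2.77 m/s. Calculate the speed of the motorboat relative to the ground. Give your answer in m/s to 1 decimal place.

3.9 m/s

Taking east as x and north as y: velocity relative to the water = (0.000, -2.750) m/s; the water relative to ground = (2.770, 0.000) m/s.
Velocity relative to ground = (0.000, -2.750) + (2.770, 0.000) = (2.770, -2.750) m/s.
Speed = |(2.770, -2.750)| = 3.903 m/s.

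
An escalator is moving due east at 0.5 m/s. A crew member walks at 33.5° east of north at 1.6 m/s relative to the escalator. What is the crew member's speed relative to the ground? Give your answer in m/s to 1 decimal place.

Taking east as x and north as y: escalator velocity = (0.500, 0.000) m/s; crew member velocity relative to escalator = (0.883, 1.334) m/s.
Velocity relative to ground = (0.500, 0.000) + (0.883, 1.334) = (1.383, 1.334) m/s.
Speed = |(1.383, 1.334)| = 1.922 m/s.

1.9 m/s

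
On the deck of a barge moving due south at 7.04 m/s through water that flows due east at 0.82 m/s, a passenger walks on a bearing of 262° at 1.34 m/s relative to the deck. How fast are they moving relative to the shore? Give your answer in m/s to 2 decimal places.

In east/north components (m/s): passenger relative to barge = (-1.327, -0.186); barge relative to water = (0.000, -7.040); water relative to ground = (0.820, 0.000).
Sum = (-0.507, -7.226) m/s.
Speed = |(-0.507, -7.226)| = 7.244 m/s.

7.24 m/s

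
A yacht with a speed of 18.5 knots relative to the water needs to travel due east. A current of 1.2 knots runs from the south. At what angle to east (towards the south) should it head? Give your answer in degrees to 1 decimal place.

3.7°

The current pushes perpendicular to the desired track; the heading must have a component into the current equal to 1.2 knots: 18.5 sin θ = 1.2.
sin θ = 0.0649, so θ = 3.719°.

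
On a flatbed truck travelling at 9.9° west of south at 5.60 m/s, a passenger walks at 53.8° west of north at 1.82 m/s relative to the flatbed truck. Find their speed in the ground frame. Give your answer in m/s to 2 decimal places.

5.06 m/s

Taking east as x and north as y: flatbed truck velocity = (-0.963, -5.517) m/s; passenger velocity relative to flatbed truck = (-1.469, 1.075) m/s.
Velocity relative to ground = (-0.963, -5.517) + (-1.469, 1.075) = (-2.431, -4.442) m/s.
Speed = |(-2.431, -4.442)| = 5.064 m/s.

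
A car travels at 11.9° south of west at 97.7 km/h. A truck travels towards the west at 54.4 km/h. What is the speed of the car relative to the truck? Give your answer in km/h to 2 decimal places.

Taking east as x and north as y: car velocity = (-95.600, -20.146) km/h; truck velocity = (-54.400, 0.000) km/h.
Velocity of car relative to truck = (-95.600, -20.146) − (-54.400, 0.000) = (-41.200, -20.146) km/h.
Magnitude = |(-41.200, -20.146)| = 45.862 km/h.

45.86 km/h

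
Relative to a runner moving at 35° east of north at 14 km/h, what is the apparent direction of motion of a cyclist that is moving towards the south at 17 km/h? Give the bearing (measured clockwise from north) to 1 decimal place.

195.8°

Taking east as x and north as y: cyclist velocity = (0.000, -17.000) km/h; runner velocity = (8.030, 11.468) km/h.
Velocity of cyclist relative to runner = (0.000, -17.000) − (8.030, 11.468) = (-8.030, -28.468) km/h.
Bearing = atan2(-8.03, -28.47) = 195.75° clockwise from north.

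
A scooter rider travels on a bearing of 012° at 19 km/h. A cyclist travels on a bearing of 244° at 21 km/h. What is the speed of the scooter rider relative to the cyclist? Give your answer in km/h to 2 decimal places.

35.96 km/h

Taking east as x and north as y: scooter rider velocity = (3.950, 18.585) km/h; cyclist velocity = (-18.875, -9.206) km/h.
Velocity of scooter rider relative to cyclist = (3.950, 18.585) − (-18.875, -9.206) = (22.825, 27.791) km/h.
Magnitude = |(22.825, 27.791)| = 35.962 km/h.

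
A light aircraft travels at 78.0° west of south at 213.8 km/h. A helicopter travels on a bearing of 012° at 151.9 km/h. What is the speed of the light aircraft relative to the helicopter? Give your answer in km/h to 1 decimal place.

Taking east as x and north as y: light aircraft velocity = (-209.128, -44.452) km/h; helicopter velocity = (31.582, 148.581) km/h.
Velocity of light aircraft relative to helicopter = (-209.128, -44.452) − (31.582, 148.581) = (-240.710, -193.032) km/h.
Magnitude = |(-240.710, -193.032)| = 308.549 km/h.

308.5 km/h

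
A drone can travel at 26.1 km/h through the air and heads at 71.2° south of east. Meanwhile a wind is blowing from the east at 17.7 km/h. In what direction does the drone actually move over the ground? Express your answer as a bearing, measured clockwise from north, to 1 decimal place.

200.6°

Taking east as x and north as y: velocity relative to the air = (8.411, -24.708) km/h; the air relative to ground = (-17.700, 0.000) km/h.
Velocity relative to ground = (8.411, -24.708) + (-17.700, 0.000) = (-9.289, -24.708) km/h.
Bearing = atan2(-9.29, -24.71) = 200.60° clockwise from north.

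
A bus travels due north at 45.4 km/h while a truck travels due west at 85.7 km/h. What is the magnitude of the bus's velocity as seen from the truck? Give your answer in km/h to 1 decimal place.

97.0 km/h

Taking east as x and north as y: bus velocity = (0.000, 45.400) km/h; truck velocity = (-85.700, 0.000) km/h.
Velocity of bus relative to truck = (0.000, 45.400) − (-85.700, 0.000) = (85.700, 45.400) km/h.
Magnitude = |(85.700, 45.400)| = 96.983 km/h.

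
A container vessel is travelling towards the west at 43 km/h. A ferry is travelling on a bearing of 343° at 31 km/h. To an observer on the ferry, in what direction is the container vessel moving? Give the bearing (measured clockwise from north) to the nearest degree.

Taking east as x and north as y: container vessel velocity = (-43.000, 0.000) km/h; ferry velocity = (-9.064, 29.645) km/h.
Velocity of container vessel relative to ferry = (-43.000, 0.000) − (-9.064, 29.645) = (-33.936, -29.645) km/h.
Bearing = atan2(-33.94, -29.65) = 228.86° clockwise from north.

229°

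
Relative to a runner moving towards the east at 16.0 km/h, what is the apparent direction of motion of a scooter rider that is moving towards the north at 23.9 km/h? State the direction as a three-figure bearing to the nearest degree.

Taking east as x and north as y: scooter rider velocity = (0.000, 23.900) km/h; runner velocity = (16.000, 0.000) km/h.
Velocity of scooter rider relative to runner = (0.000, 23.900) − (16.000, 0.000) = (-16.000, 23.900) km/h.
Bearing = atan2(-16.00, 23.90) = 326.20° clockwise from north.

326°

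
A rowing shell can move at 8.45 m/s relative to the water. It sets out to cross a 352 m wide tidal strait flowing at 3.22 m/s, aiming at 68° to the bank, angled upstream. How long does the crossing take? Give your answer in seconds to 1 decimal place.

44.9 s

The component of the rowing shell's velocity perpendicular to the bank is 8.45 × sin 68° = 7.835 m/s.
Only the cross-stream component determines the crossing time; the current contributes nothing perpendicular to the bank.
Time = 352 / 7.835 = 44.928 s.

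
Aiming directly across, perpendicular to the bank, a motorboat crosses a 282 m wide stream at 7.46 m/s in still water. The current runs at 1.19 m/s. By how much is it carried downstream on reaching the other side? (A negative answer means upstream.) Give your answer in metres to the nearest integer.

45 m

Perpendicular speed = 7.460 m/s; crossing time = 282 / 7.460 = 37.802 s.
Net downstream speed = 1.190 m/s.
Drift = 1.190 × 37.802 = 44.984 m (downstream).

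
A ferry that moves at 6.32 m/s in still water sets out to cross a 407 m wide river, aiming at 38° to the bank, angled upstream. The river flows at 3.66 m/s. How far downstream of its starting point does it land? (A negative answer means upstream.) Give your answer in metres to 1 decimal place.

Perpendicular speed = 3.891 m/s; crossing time = 407 / 3.891 = 104.601 s.
Net downstream speed = -1.320 m/s.
Drift = -1.320 × 104.601 = -138.097 m (upstream).

-138.1 m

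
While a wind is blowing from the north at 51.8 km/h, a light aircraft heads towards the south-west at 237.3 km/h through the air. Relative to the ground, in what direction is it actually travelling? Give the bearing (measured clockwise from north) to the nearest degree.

Taking east as x and north as y: velocity relative to the air = (-167.796, -167.796) km/h; the air relative to ground = (0.000, -51.800) km/h.
Velocity relative to ground = (-167.796, -167.796) + (0.000, -51.800) = (-167.796, -219.596) km/h.
Bearing = atan2(-167.80, -219.60) = 217.38° clockwise from north.

217°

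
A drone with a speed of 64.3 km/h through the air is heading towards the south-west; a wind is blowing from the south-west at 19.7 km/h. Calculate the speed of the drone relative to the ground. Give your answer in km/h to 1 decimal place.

44.6 km/h

Taking east as x and north as y: velocity relative to the air = (-45.467, -45.467) km/h; the air relative to ground = (13.930, 13.930) km/h.
Velocity relative to ground = (-45.467, -45.467) + (13.930, 13.930) = (-31.537, -31.537) km/h.
Speed = |(-31.537, -31.537)| = 44.600 km/h.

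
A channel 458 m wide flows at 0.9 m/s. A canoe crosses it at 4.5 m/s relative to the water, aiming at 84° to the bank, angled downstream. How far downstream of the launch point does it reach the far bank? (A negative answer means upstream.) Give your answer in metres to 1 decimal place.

Perpendicular speed = 4.475 m/s; crossing time = 458 / 4.475 = 102.338 s.
Net downstream speed = 1.370 m/s.
Drift = 1.370 × 102.338 = 140.242 m (downstream).

140.2 m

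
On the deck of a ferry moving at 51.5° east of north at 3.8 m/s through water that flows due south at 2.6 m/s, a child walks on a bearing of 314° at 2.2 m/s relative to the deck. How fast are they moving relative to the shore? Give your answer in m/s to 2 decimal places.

In east/north components (m/s): child relative to ferry = (-1.583, 1.528); ferry relative to water = (2.974, 2.366); water relative to ground = (0.000, -2.600).
Sum = (1.391, 1.294) m/s.
Speed = |(1.391, 1.294)| = 1.900 m/s.

1.90 m/s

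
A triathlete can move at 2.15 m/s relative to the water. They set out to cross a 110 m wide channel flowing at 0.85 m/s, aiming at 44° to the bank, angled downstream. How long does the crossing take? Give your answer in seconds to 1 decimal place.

The component of the triathlete's velocity perpendicular to the bank is 2.15 × sin 44° = 1.494 m/s.
The current is parallel to the bank, so it does not affect the crossing time.
Time = 110 / 1.494 = 73.652 s.

73.7 s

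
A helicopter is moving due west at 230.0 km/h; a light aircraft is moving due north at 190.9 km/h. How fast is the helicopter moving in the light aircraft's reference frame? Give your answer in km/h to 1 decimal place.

Taking east as x and north as y: helicopter velocity = (-230.000, 0.000) km/h; light aircraft velocity = (0.000, 190.900) km/h.
Velocity of helicopter relative to light aircraft = (-230.000, 0.000) − (0.000, 190.900) = (-230.000, -190.900) km/h.
Magnitude = |(-230.000, -190.900)| = 298.903 km/h.

298.9 km/h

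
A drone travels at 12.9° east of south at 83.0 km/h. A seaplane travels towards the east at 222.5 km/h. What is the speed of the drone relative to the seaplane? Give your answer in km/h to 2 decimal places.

219.43 km/h

Taking east as x and north as y: drone velocity = (18.530, -80.905) km/h; seaplane velocity = (222.500, 0.000) km/h.
Velocity of drone relative to seaplane = (18.530, -80.905) − (222.500, 0.000) = (-203.970, -80.905) km/h.
Magnitude = |(-203.970, -80.905)| = 219.430 km/h.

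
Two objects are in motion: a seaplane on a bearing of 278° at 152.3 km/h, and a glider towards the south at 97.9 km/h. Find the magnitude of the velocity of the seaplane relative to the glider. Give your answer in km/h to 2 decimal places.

192.17 km/h

Taking east as x and north as y: seaplane velocity = (-150.818, 21.196) km/h; glider velocity = (0.000, -97.900) km/h.
Velocity of seaplane relative to glider = (-150.818, 21.196) − (0.000, -97.900) = (-150.818, 119.096) km/h.
Magnitude = |(-150.818, 119.096)| = 192.172 km/h.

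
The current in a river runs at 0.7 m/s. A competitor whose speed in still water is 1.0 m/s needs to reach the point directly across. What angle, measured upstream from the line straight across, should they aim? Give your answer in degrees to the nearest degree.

44°

To cancel the current, the upstream component of the competitor's velocity must equal the flow: 1.0 sin θ = 0.7.
sin θ = 0.7 / 1.0 = 0.7000.
θ = arcsin(0.7000) = 44.427°.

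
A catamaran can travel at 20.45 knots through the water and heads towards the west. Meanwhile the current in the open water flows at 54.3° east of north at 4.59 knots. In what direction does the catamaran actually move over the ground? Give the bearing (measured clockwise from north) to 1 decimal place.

Taking east as x and north as y: velocity relative to the water = (-20.450, 0.000) knots; the water relative to ground = (3.727, 2.678) knots.
Velocity relative to ground = (-20.450, 0.000) + (3.727, 2.678) = (-16.723, 2.678) knots.
Bearing = atan2(-16.72, 2.68) = 279.10° clockwise from north.

279.1°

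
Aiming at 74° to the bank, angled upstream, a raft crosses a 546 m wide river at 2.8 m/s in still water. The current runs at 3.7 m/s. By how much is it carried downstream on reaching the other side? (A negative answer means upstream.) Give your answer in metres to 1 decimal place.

Perpendicular speed = 2.692 m/s; crossing time = 546 / 2.692 = 202.858 s.
Net downstream speed = 2.928 m/s.
Drift = 2.928 × 202.858 = 594.013 m (downstream).

594.0 m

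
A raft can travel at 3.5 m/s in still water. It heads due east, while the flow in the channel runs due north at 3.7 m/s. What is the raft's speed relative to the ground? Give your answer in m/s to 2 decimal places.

Taking east as x and north as y: velocity relative to the water = (3.500, 0.000) m/s; the water relative to ground = (0.000, 3.700) m/s.
Velocity relative to ground = (3.500, 0.000) + (0.000, 3.700) = (3.500, 3.700) m/s.
Speed = |(3.500, 3.700)| = 5.093 m/s.

5.09 m/s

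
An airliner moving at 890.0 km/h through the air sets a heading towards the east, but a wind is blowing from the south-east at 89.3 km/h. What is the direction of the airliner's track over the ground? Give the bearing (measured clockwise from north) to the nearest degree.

Taking east as x and north as y: velocity relative to the air = (890.000, 0.000) km/h; the air relative to ground = (-63.145, 63.145) km/h.
Velocity relative to ground = (890.000, 0.000) + (-63.145, 63.145) = (826.855, 63.145) km/h.
Bearing = atan2(826.86, 63.14) = 85.63° clockwise from north.

086°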